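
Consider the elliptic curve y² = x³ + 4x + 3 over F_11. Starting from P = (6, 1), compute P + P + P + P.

Double-and-add on 4 = (100)₂. Start with P = (6, 1) for the leading 1-bit.
double: tangent at (6, 1): λ = (3·6² + 4)/(2·1) ≡ 2/2. 2⁻¹ ≡ 6 (mod 11), so λ ≡ 2·6 ≡ 1.
  x = λ² - 6 - 6 = 1 - 12 ≡ 0; y = λ·(6 - 0) - 1 ≡ 5. → (0, 5)
double: tangent at (0, 5): λ = (3·0² + 4)/(2·5) ≡ 4/10. 10⁻¹ ≡ 10 (mod 11), so λ ≡ 4·10 ≡ 7.
  x = λ² - 0 - 0 = 49 - 0 ≡ 5; y = λ·(0 - 5) - 5 ≡ 4. → (5, 4)

(5, 4)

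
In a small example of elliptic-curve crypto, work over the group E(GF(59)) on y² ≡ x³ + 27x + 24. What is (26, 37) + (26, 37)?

tangent at (26, 37): λ = (3·26² + 27)/(2·37) ≡ 49/15. 15⁻¹ ≡ 4 (mod 59) since 15·4 = 60 ≡ 1, so λ ≡ 49·4 ≡ 19.
  x = λ² - 26 - 26 = 361 - 52 ≡ 14; y = λ·(26 - 14) - 37 ≡ 14. → (14, 14)

(14, 14)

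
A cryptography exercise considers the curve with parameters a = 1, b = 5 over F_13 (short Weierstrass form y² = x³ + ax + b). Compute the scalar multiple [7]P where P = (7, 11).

(3, 3)

Repeated addition: build up to 7P.
2P: tangent at (7, 11): λ = (3·7² + 1)/(2·11) ≡ 5/9. 9⁻¹ ≡ 3 (mod 13) since 9·3 = 27 ≡ 1, so λ ≡ 5·3 ≡ 2.
  x = λ² - 7 - 7 = 4 - 14 ≡ 3; y = λ·(7 - 3) - 11 ≡ 10. → (3, 10)
3P: (3, 10) + (7, 11). λ = (11 - 10)/(7 - 3) ≡ 1/4 mod 13. 4⁻¹ ≡ 10 (mod 13) since 4·10 = 40 ≡ 1, so λ ≡ 10.
  x = λ² - 3 - 7 = 100 - 10 ≡ 12; y = λ·(3 - 12) - 10 ≡ 4. → (12, 4)
4P: (12, 4) + (7, 11). λ = (11 - 4)/(7 - 12) ≡ 7/8 mod 13. 8⁻¹ ≡ 5 (mod 13) since 8·5 = 40 ≡ 1, so λ ≡ 9.
  x = λ² - 12 - 7 = 81 - 19 ≡ 10; y = λ·(12 - 10) - 4 ≡ 1. → (10, 1)
5P: (10, 1) + (7, 11). λ = (11 - 1)/(7 - 10) ≡ 10/10 mod 13. 10⁻¹ ≡ 4 (mod 13), so λ ≡ 1.
  x = λ² - 10 - 7 = 1 - 17 ≡ 10; y = λ·(10 - 10) - 1 ≡ 12. → (10, 12)
6P: (10, 12) + (7, 11). λ = (11 - 12)/(7 - 10) ≡ 12/10 mod 13. 10⁻¹ ≡ 4 (mod 13) since 10·4 = 40 ≡ 1, so λ ≡ 9.
  x = λ² - 10 - 7 = 81 - 17 ≡ 12; y = λ·(10 - 12) - 12 ≡ 9. → (12, 9)
7P: (12, 9) + (7, 11). λ = (11 - 9)/(7 - 12) ≡ 2/8 mod 13. 8⁻¹ ≡ 5 (mod 13) since 8·5 = 40 ≡ 1, so λ ≡ 10.
  x = λ² - 12 - 7 = 100 - 19 ≡ 3; y = λ·(12 - 3) - 9 ≡ 3. → (3, 3)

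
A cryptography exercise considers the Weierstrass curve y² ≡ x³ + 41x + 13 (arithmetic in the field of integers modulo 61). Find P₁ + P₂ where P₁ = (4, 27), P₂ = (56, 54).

(10, 52)

(4, 27) + (56, 54). λ = (54 - 27)/(56 - 4) ≡ 27/52 mod 61. 52⁻¹ ≡ 27 (mod 61), so λ ≡ 58.
  x = λ² - 4 - 56 = 3364 - 60 ≡ 10; y = λ·(4 - 10) - 27 ≡ 52. → (10, 52)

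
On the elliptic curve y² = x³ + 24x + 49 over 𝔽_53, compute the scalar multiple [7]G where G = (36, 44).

(27, 44)

Double-and-add on 7 = (111)₂. Start with G = (36, 44) for the leading 1-bit.
double: tangent at (36, 44): λ = (3·36² + 24)/(2·44) ≡ 43/35. 35⁻¹ ≡ 50 (mod 53), so λ ≡ 43·50 ≡ 30.
  x = λ² - 36 - 36 = 900 - 72 ≡ 33; y = λ·(36 - 33) - 44 ≡ 46. → (33, 46)
add G: (33, 46) + (36, 44). λ = (44 - 46)/(36 - 33) ≡ 51/3 mod 53. 3⁻¹ ≡ 18 (mod 53), so λ ≡ 17.
  x = λ² - 33 - 36 = 289 - 69 ≡ 8; y = λ·(33 - 8) - 46 ≡ 8. → (8, 8)
double: tangent at (8, 8): λ = (3·8² + 24)/(2·8) ≡ 4/16. 16⁻¹ ≡ 10 (mod 53) since 16·10 = 160 ≡ 1, so λ ≡ 4·10 ≡ 40.
  x = λ² - 8 - 8 = 1600 - 16 ≡ 47; y = λ·(8 - 47) - 8 ≡ 22. → (47, 22)
add G: (47, 22) + (36, 44). λ = (44 - 22)/(36 - 47) ≡ 22/42 mod 53. 42⁻¹ ≡ 24 (mod 53) since 42·24 = 1008 ≡ 1, so λ ≡ 51.
  x = λ² - 47 - 36 = 2601 - 83 ≡ 27; y = λ·(47 - 27) - 22 ≡ 44. → (27, 44)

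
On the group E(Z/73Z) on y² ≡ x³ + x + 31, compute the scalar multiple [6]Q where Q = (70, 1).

Double-and-add on 6 = (110)₂. Start with Q = (70, 1) for the leading 1-bit.
double: tangent at (70, 1): λ = (3·70² + 1)/(2·1) ≡ 28/2. 2⁻¹ ≡ 37 (mod 73), so λ ≡ 28·37 ≡ 14.
  x = λ² - 70 - 70 = 196 - 140 ≡ 56; y = λ·(70 - 56) - 1 ≡ 49. → (56, 49)
add Q: (56, 49) + (70, 1). λ = (1 - 49)/(70 - 56) ≡ 25/14 mod 73. 14⁻¹ ≡ 47 (mod 73) since 14·47 = 658 ≡ 1, so λ ≡ 7.
  x = λ² - 56 - 70 = 49 - 126 ≡ 69; y = λ·(56 - 69) - 49 ≡ 6. → (69, 6)
double: tangent at (69, 6): λ = (3·69² + 1)/(2·6) ≡ 49/12. 12⁻¹ ≡ 67 (mod 73) since 12·67 = 804 ≡ 1, so λ ≡ 49·67 ≡ 71.
  x = λ² - 69 - 69 = 5041 - 138 ≡ 12; y = λ·(69 - 12) - 6 ≡ 26. → (12, 26)

(12, 26)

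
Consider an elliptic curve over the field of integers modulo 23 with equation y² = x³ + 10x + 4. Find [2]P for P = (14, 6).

(18, 17)

tangent at (14, 6): λ = (3·14² + 10)/(2·6) ≡ 0/12. 12⁻¹ ≡ 2 (mod 23), so λ ≡ 0·2 ≡ 0.
  x = λ² - 14 - 14 = 0 - 28 ≡ 18; y = λ·(14 - 18) - 6 ≡ 17. → (18, 17)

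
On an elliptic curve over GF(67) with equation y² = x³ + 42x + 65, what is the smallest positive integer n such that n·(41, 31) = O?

9

2P: tangent at (41, 31): λ = (3·41² + 42)/(2·31) ≡ 60/62. 62⁻¹ ≡ 40 (mod 67) since 62·40 = 2480 ≡ 1, so λ ≡ 60·40 ≡ 55.
  x = λ² - 41 - 41 = 3025 - 82 ≡ 62; y = λ·(41 - 62) - 31 ≡ 20. → (62, 20)
3P: (62, 20) + (41, 31). λ = (31 - 20)/(41 - 62) ≡ 11/46 mod 67. 46⁻¹ ≡ 51 (mod 67), so λ ≡ 25.
  x = λ² - 62 - 41 = 625 - 103 ≡ 53; y = λ·(62 - 53) - 20 ≡ 4. → (53, 4)
4P: (53, 4) + (41, 31). λ = (31 - 4)/(41 - 53) ≡ 27/55 mod 67. 55⁻¹ ≡ 39 (mod 67) since 55·39 = 2145 ≡ 1, so λ ≡ 48.
  x = λ² - 53 - 41 = 2304 - 94 ≡ 66; y = λ·(53 - 66) - 4 ≡ 42. → (66, 42)
5P: (66, 42) + (41, 31). λ = (31 - 42)/(41 - 66) ≡ 56/42 mod 67. 42⁻¹ ≡ 8 (mod 67) since 42·8 = 336 ≡ 1, so λ ≡ 46.
  x = λ² - 66 - 41 = 2116 - 107 ≡ 66; y = λ·(66 - 66) - 42 ≡ 25. → (66, 25)
6P: (66, 25) + (41, 31). λ = (31 - 25)/(41 - 66) ≡ 6/42 mod 67. 42⁻¹ ≡ 8 (mod 67), so λ ≡ 48.
  x = λ² - 66 - 41 = 2304 - 107 ≡ 53; y = λ·(66 - 53) - 25 ≡ 63. → (53, 63)
7P: (53, 63) + (41, 31). λ = (31 - 63)/(41 - 53) ≡ 35/55 mod 67. 55⁻¹ ≡ 39 (mod 67), so λ ≡ 25.
  x = λ² - 53 - 41 = 625 - 94 ≡ 62; y = λ·(53 - 62) - 63 ≡ 47. → (62, 47)
8P: (62, 47) + (41, 31). λ = (31 - 47)/(41 - 62) ≡ 51/46 mod 67. 46⁻¹ ≡ 51 (mod 67) since 46·51 = 2346 ≡ 1, so λ ≡ 55.
  x = λ² - 62 - 41 = 3025 - 103 ≡ 41; y = λ·(62 - 41) - 47 ≡ 36. → (41, 36)
9P: (41, 36) + (41, 31): same x and y₁ ≡ -y₂, so the sum is O.
9P = O, so the order is 9.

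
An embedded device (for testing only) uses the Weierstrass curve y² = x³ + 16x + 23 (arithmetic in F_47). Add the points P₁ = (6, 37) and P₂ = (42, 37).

(46, 10)

(6, 37) + (42, 37). λ = (37 - 37)/(42 - 6) ≡ 0/36 mod 47. 36⁻¹ ≡ 17 (mod 47), so λ ≡ 0.
  x = λ² - 6 - 42 = 0 - 48 ≡ 46; y = λ·(6 - 46) - 37 ≡ 10. → (46, 10)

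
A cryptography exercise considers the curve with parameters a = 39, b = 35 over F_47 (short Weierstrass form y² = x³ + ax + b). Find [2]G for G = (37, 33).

tangent at (37, 33): λ = (3·37² + 39)/(2·33) ≡ 10/19. 19⁻¹ ≡ 5 (mod 47), so λ ≡ 10·5 ≡ 3.
  x = λ² - 37 - 37 = 9 - 74 ≡ 29; y = λ·(37 - 29) - 33 ≡ 38. → (29, 38)

(29, 38)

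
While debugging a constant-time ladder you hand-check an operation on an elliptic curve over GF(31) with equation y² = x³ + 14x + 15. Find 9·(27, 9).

(9, 23)

Write Q = (27, 9).
Double-and-add on 9 = (1001)₂. Start with Q = (27, 9) for the leading 1-bit.
double: tangent at (27, 9): λ = (3·27² + 14)/(2·9) ≡ 0/18. 18⁻¹ ≡ 19 (mod 31), so λ ≡ 0·19 ≡ 0.
  x = λ² - 27 - 27 = 0 - 54 ≡ 8; y = λ·(27 - 8) - 9 ≡ 22. → (8, 22)
double: tangent at (8, 22): λ = (3·8² + 14)/(2·22) ≡ 20/13. 13⁻¹ ≡ 12 (mod 31) since 13·12 = 156 ≡ 1, so λ ≡ 20·12 ≡ 23.
  x = λ² - 8 - 8 = 529 - 16 ≡ 17; y = λ·(8 - 17) - 22 ≡ 19. → (17, 19)
double: tangent at (17, 19): λ = (3·17² + 14)/(2·19) ≡ 13/7. 7⁻¹ ≡ 9 (mod 31), so λ ≡ 13·9 ≡ 24.
  x = λ² - 17 - 17 = 576 - 34 ≡ 15; y = λ·(17 - 15) - 19 ≡ 29. → (15, 29)
add Q: (15, 29) + (27, 9). λ = (9 - 29)/(27 - 15) ≡ 11/12 mod 31. 12⁻¹ ≡ 13 (mod 31), so λ ≡ 19.
  x = λ² - 15 - 27 = 361 - 42 ≡ 9; y = λ·(15 - 9) - 29 ≡ 23. → (9, 23)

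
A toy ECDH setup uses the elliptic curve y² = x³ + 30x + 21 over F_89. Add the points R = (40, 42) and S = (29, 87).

(36, 63)

(40, 42) + (29, 87). λ = (87 - 42)/(29 - 40) ≡ 45/78 mod 89. 78⁻¹ ≡ 8 (mod 89), so λ ≡ 4.
  x = λ² - 40 - 29 = 16 - 69 ≡ 36; y = λ·(40 - 36) - 42 ≡ 63. → (36, 63)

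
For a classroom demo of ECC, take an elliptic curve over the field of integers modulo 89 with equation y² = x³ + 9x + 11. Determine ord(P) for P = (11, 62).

2P: tangent at (11, 62): λ = (3·11² + 9)/(2·62) ≡ 16/35. 35⁻¹ ≡ 28 (mod 89), so λ ≡ 16·28 ≡ 3.
  x = λ² - 11 - 11 = 9 - 22 ≡ 76; y = λ·(11 - 76) - 62 ≡ 10. → (76, 10)
3P: (76, 10) + (11, 62). λ = (62 - 10)/(11 - 76) ≡ 52/24 mod 89. 24⁻¹ ≡ 26 (mod 89), so λ ≡ 17.
  x = λ² - 76 - 11 = 289 - 87 ≡ 24; y = λ·(76 - 24) - 10 ≡ 73. → (24, 73)
4P: (24, 73) + (11, 62). λ = (62 - 73)/(11 - 24) ≡ 78/76 mod 89. 76⁻¹ ≡ 41 (mod 89), so λ ≡ 83.
  x = λ² - 24 - 11 = 6889 - 35 ≡ 1; y = λ·(24 - 1) - 73 ≡ 56. → (1, 56)
5P: (1, 56) + (11, 62). λ = (62 - 56)/(11 - 1) ≡ 6/10 mod 89. 10⁻¹ ≡ 9 (mod 89), so λ ≡ 54.
  x = λ² - 1 - 11 = 2916 - 12 ≡ 56; y = λ·(1 - 56) - 56 ≡ 0. → (56, 0)
6P: (56, 0) + (11, 62). λ = (62 - 0)/(11 - 56) ≡ 62/44 mod 89. 44⁻¹ ≡ 87 (mod 89) since 44·87 = 3828 ≡ 1, so λ ≡ 54.
  x = λ² - 56 - 11 = 2916 - 67 ≡ 1; y = λ·(56 - 1) - 0 ≡ 33. → (1, 33)
7P: (1, 33) + (11, 62). λ = (62 - 33)/(11 - 1) ≡ 29/10 mod 89. 10⁻¹ ≡ 9 (mod 89), so λ ≡ 83.
  x = λ² - 1 - 11 = 6889 - 12 ≡ 24; y = λ·(1 - 24) - 33 ≡ 16. → (24, 16)
8P: (24, 16) + (11, 62). λ = (62 - 16)/(11 - 24) ≡ 46/76 mod 89. 76⁻¹ ≡ 41 (mod 89) since 76·41 = 3116 ≡ 1, so λ ≡ 17.
  x = λ² - 24 - 11 = 289 - 35 ≡ 76; y = λ·(24 - 76) - 16 ≡ 79. → (76, 79)
9P: (76, 79) + (11, 62). λ = (62 - 79)/(11 - 76) ≡ 72/24 mod 89. 24⁻¹ ≡ 26 (mod 89) since 24·26 = 624 ≡ 1, so λ ≡ 3.
  x = λ² - 76 - 11 = 9 - 87 ≡ 11; y = λ·(76 - 11) - 79 ≡ 27. → (11, 27)
10P: (11, 27) + (11, 62): same x and y₁ ≡ -y₂, so the sum is O.
10P = O, so the order is 10.

10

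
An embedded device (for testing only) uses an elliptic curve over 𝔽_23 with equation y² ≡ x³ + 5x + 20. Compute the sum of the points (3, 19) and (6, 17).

(3, 19) + (6, 17). λ = (17 - 19)/(6 - 3) ≡ 21/3 mod 23. 3⁻¹ ≡ 8 (mod 23), so λ ≡ 7.
  x = λ² - 3 - 6 = 49 - 9 ≡ 17; y = λ·(3 - 17) - 19 ≡ 21. → (17, 21)

(17, 21)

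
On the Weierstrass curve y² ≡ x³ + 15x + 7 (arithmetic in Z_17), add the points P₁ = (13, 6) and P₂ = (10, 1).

(10, 16)

(13, 6) + (10, 1). λ = (1 - 6)/(10 - 13) ≡ 12/14 mod 17. 14⁻¹ ≡ 11 (mod 17), so λ ≡ 13.
  x = λ² - 13 - 10 = 169 - 23 ≡ 10; y = λ·(13 - 10) - 6 ≡ 16. → (10, 16)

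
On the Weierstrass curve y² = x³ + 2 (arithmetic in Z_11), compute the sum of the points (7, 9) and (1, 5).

(1, 6)

(7, 9) + (1, 5). λ = (5 - 9)/(1 - 7) ≡ 7/5 mod 11. 5⁻¹ ≡ 9 (mod 11) since 5·9 = 45 ≡ 1, so λ ≡ 8.
  x = λ² - 7 - 1 = 64 - 8 ≡ 1; y = λ·(7 - 1) - 9 ≡ 6. → (1, 6)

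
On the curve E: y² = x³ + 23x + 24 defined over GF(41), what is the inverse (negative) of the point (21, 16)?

-(21, 16) = (21, -16 mod 41) = (21, 25).

(21, 25)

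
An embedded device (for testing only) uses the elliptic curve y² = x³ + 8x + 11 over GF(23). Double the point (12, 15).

(2, 9)

tangent at (12, 15): λ = (3·12² + 8)/(2·15) ≡ 3/7. 7⁻¹ ≡ 10 (mod 23), so λ ≡ 3·10 ≡ 7.
  x = λ² - 12 - 12 = 49 - 24 ≡ 2; y = λ·(12 - 2) - 15 ≡ 9. → (2, 9)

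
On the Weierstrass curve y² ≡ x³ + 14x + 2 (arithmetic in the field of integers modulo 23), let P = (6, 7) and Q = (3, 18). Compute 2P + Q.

First 2P:
Repeated addition: build up to 2P.
2P: tangent at (6, 7): λ = (3·6² + 14)/(2·7) ≡ 7/14. 14⁻¹ ≡ 5 (mod 23) since 14·5 = 70 ≡ 1, so λ ≡ 7·5 ≡ 12.
  x = λ² - 6 - 6 = 144 - 12 ≡ 17; y = λ·(6 - 17) - 7 ≡ 22. → (17, 22)
2P = (17, 22).
Finally 2P + Q:
(17, 22) + (3, 18). λ = (18 - 22)/(3 - 17) ≡ 19/9 mod 23. 9⁻¹ ≡ 18 (mod 23) since 9·18 = 162 ≡ 1, so λ ≡ 20.
  x = λ² - 17 - 3 = 400 - 20 ≡ 12; y = λ·(17 - 12) - 22 ≡ 9. → (12, 9)

(12, 9)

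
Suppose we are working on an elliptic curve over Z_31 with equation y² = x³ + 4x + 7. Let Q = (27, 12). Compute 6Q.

(15, 30)

Double-and-add on 6 = (110)₂. Start with Q = (27, 12) for the leading 1-bit.
double: tangent at (27, 12): λ = (3·27² + 4)/(2·12) ≡ 21/24. 24⁻¹ ≡ 22 (mod 31), so λ ≡ 21·22 ≡ 28.
  x = λ² - 27 - 27 = 784 - 54 ≡ 17; y = λ·(27 - 17) - 12 ≡ 20. → (17, 20)
add Q: (17, 20) + (27, 12). λ = (12 - 20)/(27 - 17) ≡ 23/10 mod 31. 10⁻¹ ≡ 28 (mod 31) since 10·28 = 280 ≡ 1, so λ ≡ 24.
  x = λ² - 17 - 27 = 576 - 44 ≡ 5; y = λ·(17 - 5) - 20 ≡ 20. → (5, 20)
double: tangent at (5, 20): λ = (3·5² + 4)/(2·20) ≡ 17/9. 9⁻¹ ≡ 7 (mod 31), so λ ≡ 17·7 ≡ 26.
  x = λ² - 5 - 5 = 676 - 10 ≡ 15; y = λ·(5 - 15) - 20 ≡ 30. → (15, 30)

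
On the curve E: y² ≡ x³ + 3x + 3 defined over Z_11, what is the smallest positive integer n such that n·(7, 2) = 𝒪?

4

2P: tangent at (7, 2): λ = (3·7² + 3)/(2·2) ≡ 7/4. 4⁻¹ ≡ 3 (mod 11) since 4·3 = 12 ≡ 1, so λ ≡ 7·3 ≡ 10.
  x = λ² - 7 - 7 = 100 - 14 ≡ 9; y = λ·(7 - 9) - 2 ≡ 0. → (9, 0)
3P: (9, 0) + (7, 2). λ = (2 - 0)/(7 - 9) ≡ 2/9 mod 11. 9⁻¹ ≡ 5 (mod 11) since 9·5 = 45 ≡ 1, so λ ≡ 10.
  x = λ² - 9 - 7 = 100 - 16 ≡ 7; y = λ·(9 - 7) - 0 ≡ 9. → (7, 9)
4P: (7, 9) + (7, 2): same x and y₁ ≡ -y₂, so the sum is 𝒪.
4P = 𝒪, so the order is 4.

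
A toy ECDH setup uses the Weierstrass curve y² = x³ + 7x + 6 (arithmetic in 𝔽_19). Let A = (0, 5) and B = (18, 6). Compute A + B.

(2, 16)

(0, 5) + (18, 6). λ = (6 - 5)/(18 - 0) ≡ 1/18 mod 19. 18⁻¹ ≡ 18 (mod 19), so λ ≡ 18.
  x = λ² - 0 - 18 = 324 - 18 ≡ 2; y = λ·(0 - 2) - 5 ≡ 16. → (2, 16)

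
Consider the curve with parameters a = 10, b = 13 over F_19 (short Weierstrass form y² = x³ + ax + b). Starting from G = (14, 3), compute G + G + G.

Repeated addition: build up to 3G.
2G: tangent at (14, 3): λ = (3·14² + 10)/(2·3) ≡ 9/6. 6⁻¹ ≡ 16 (mod 19) since 6·16 = 96 ≡ 1, so λ ≡ 9·16 ≡ 11.
  x = λ² - 14 - 14 = 121 - 28 ≡ 17; y = λ·(14 - 17) - 3 ≡ 2. → (17, 2)
3G: (17, 2) + (14, 3). λ = (3 - 2)/(14 - 17) ≡ 1/16 mod 19. 16⁻¹ ≡ 6 (mod 19), so λ ≡ 6.
  x = λ² - 17 - 14 = 36 - 31 ≡ 5; y = λ·(17 - 5) - 2 ≡ 13. → (5, 13)

(5, 13)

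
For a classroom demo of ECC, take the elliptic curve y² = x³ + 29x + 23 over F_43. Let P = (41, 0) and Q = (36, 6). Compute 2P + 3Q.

(33, 18)

First 2P:
Repeated addition: build up to 2P.
2P: (41, 0) + (41, 0): same x and y₁ ≡ -y₂, so the sum is the point at infinity.
2P = the point at infinity.
Next 3Q:
Repeated addition: build up to 3Q.
2Q: tangent at (36, 6): λ = (3·36² + 29)/(2·6) ≡ 4/12. 12⁻¹ ≡ 18 (mod 43) since 12·18 = 216 ≡ 1, so λ ≡ 4·18 ≡ 29.
  x = λ² - 36 - 36 = 841 - 72 ≡ 38; y = λ·(36 - 38) - 6 ≡ 22. → (38, 22)
3Q: (38, 22) + (36, 6). λ = (6 - 22)/(36 - 38) ≡ 27/41 mod 43. 41⁻¹ ≡ 21 (mod 43) since 41·21 = 861 ≡ 1, so λ ≡ 8.
  x = λ² - 38 - 36 = 64 - 74 ≡ 33; y = λ·(38 - 33) - 22 ≡ 18. → (33, 18)
3Q = (33, 18).
Finally 2P + 3Q:
the point at infinity + (33, 18) = (33, 18) (identity).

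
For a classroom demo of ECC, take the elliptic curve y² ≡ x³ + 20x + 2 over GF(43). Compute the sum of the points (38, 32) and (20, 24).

(42, 14)

(38, 32) + (20, 24). λ = (24 - 32)/(20 - 38) ≡ 35/25 mod 43. 25⁻¹ ≡ 31 (mod 43), so λ ≡ 10.
  x = λ² - 38 - 20 = 100 - 58 ≡ 42; y = λ·(38 - 42) - 32 ≡ 14. → (42, 14)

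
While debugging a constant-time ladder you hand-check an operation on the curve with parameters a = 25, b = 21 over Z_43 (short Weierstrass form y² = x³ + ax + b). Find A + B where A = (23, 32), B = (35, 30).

(34, 20)

(23, 32) + (35, 30). λ = (30 - 32)/(35 - 23) ≡ 41/12 mod 43. 12⁻¹ ≡ 18 (mod 43), so λ ≡ 7.
  x = λ² - 23 - 35 = 49 - 58 ≡ 34; y = λ·(23 - 34) - 32 ≡ 20. → (34, 20)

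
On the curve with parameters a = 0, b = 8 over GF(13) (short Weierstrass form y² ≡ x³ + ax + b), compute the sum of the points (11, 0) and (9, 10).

(11, 0) + (9, 10). λ = (10 - 0)/(9 - 11) ≡ 10/11 mod 13. 11⁻¹ ≡ 6 (mod 13), so λ ≡ 8.
  x = λ² - 11 - 9 = 64 - 20 ≡ 5; y = λ·(11 - 5) - 0 ≡ 9. → (5, 9)

(5, 9)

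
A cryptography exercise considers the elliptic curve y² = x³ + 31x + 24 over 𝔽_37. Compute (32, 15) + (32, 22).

The two points share x = 32 and their y-coordinates satisfy 15 + 22 ≡ 0 (mod 37), so they are inverses. Their sum is the point at infinity.

O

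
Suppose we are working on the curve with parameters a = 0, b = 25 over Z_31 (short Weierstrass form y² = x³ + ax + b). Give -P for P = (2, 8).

(2, 23)

-(2, 8) = (2, -8 mod 31) = (2, 23).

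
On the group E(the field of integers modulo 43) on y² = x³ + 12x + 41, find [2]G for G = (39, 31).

tangent at (39, 31): λ = (3·39² + 12)/(2·31) ≡ 17/19. 19⁻¹ ≡ 34 (mod 43) since 19·34 = 646 ≡ 1, so λ ≡ 17·34 ≡ 19.
  x = λ² - 39 - 39 = 361 - 78 ≡ 25; y = λ·(39 - 25) - 31 ≡ 20. → (25, 20)

(25, 20)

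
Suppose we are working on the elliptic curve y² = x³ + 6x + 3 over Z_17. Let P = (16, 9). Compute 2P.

(15, 0)

tangent at (16, 9): λ = (3·16² + 6)/(2·9) ≡ 9/1. 1⁻¹ ≡ 1 (mod 17) since 1·1 = 1 ≡ 1, so λ ≡ 9·1 ≡ 9.
  x = λ² - 16 - 16 = 81 - 32 ≡ 15; y = λ·(16 - 15) - 9 ≡ 0. → (15, 0)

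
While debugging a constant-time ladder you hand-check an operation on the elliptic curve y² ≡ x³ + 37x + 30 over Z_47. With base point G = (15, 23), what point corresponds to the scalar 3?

(45, 18)

Repeated addition: build up to 3G.
2G: tangent at (15, 23): λ = (3·15² + 37)/(2·23) ≡ 7/46. 46⁻¹ ≡ 46 (mod 47) since 46·46 = 2116 ≡ 1, so λ ≡ 7·46 ≡ 40.
  x = λ² - 15 - 15 = 1600 - 30 ≡ 19; y = λ·(15 - 19) - 23 ≡ 5. → (19, 5)
3G: (19, 5) + (15, 23). λ = (23 - 5)/(15 - 19) ≡ 18/43 mod 47. 43⁻¹ ≡ 35 (mod 47), so λ ≡ 19.
  x = λ² - 19 - 15 = 361 - 34 ≡ 45; y = λ·(19 - 45) - 5 ≡ 18. → (45, 18)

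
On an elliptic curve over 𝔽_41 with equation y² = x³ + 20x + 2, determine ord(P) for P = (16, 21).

5

2P: tangent at (16, 21): λ = (3·16² + 20)/(2·21) ≡ 9/1. 1⁻¹ ≡ 1 (mod 41) since 1·1 = 1 ≡ 1, so λ ≡ 9·1 ≡ 9.
  x = λ² - 16 - 16 = 81 - 32 ≡ 8; y = λ·(16 - 8) - 21 ≡ 10. → (8, 10)
3P: (8, 10) + (16, 21). λ = (21 - 10)/(16 - 8) ≡ 11/8 mod 41. 8⁻¹ ≡ 36 (mod 41), so λ ≡ 27.
  x = λ² - 8 - 16 = 729 - 24 ≡ 8; y = λ·(8 - 8) - 10 ≡ 31. → (8, 31)
4P: (8, 31) + (16, 21). λ = (21 - 31)/(16 - 8) ≡ 31/8 mod 41. 8⁻¹ ≡ 36 (mod 41) since 8·36 = 288 ≡ 1, so λ ≡ 9.
  x = λ² - 8 - 16 = 81 - 24 ≡ 16; y = λ·(8 - 16) - 31 ≡ 20. → (16, 20)
5P: (16, 20) + (16, 21): same x and y₁ ≡ -y₂, so the sum is 𝒪.
5P = 𝒪, so the order is 5.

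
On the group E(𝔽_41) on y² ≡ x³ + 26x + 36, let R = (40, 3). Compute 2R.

tangent at (40, 3): λ = (3·40² + 26)/(2·3) ≡ 29/6. 6⁻¹ ≡ 7 (mod 41), so λ ≡ 29·7 ≡ 39.
  x = λ² - 40 - 40 = 1521 - 80 ≡ 6; y = λ·(40 - 6) - 3 ≡ 11. → (6, 11)

(6, 11)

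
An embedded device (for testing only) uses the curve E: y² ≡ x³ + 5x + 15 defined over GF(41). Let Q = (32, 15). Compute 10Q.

(12, 32)

Repeated addition: build up to 10Q.
2Q: tangent at (32, 15): λ = (3·32² + 5)/(2·15) ≡ 2/30. 30⁻¹ ≡ 26 (mod 41), so λ ≡ 2·26 ≡ 11.
  x = λ² - 32 - 32 = 121 - 64 ≡ 16; y = λ·(32 - 16) - 15 ≡ 38. → (16, 38)
3Q: (16, 38) + (32, 15). λ = (15 - 38)/(32 - 16) ≡ 18/16 mod 41. 16⁻¹ ≡ 18 (mod 41) since 16·18 = 288 ≡ 1, so λ ≡ 37.
  x = λ² - 16 - 32 = 1369 - 48 ≡ 9; y = λ·(16 - 9) - 38 ≡ 16. → (9, 16)
4Q: (9, 16) + (32, 15). λ = (15 - 16)/(32 - 9) ≡ 40/23 mod 41. 23⁻¹ ≡ 25 (mod 41), so λ ≡ 16.
  x = λ² - 9 - 32 = 256 - 41 ≡ 10; y = λ·(9 - 10) - 16 ≡ 9. → (10, 9)
5Q: (10, 9) + (32, 15). λ = (15 - 9)/(32 - 10) ≡ 6/22 mod 41. 22⁻¹ ≡ 28 (mod 41), so λ ≡ 4.
  x = λ² - 10 - 32 = 16 - 42 ≡ 15; y = λ·(10 - 15) - 9 ≡ 12. → (15, 12)
6Q: (15, 12) + (32, 15). λ = (15 - 12)/(32 - 15) ≡ 3/17 mod 41. 17⁻¹ ≡ 29 (mod 41), so λ ≡ 5.
  x = λ² - 15 - 32 = 25 - 47 ≡ 19; y = λ·(15 - 19) - 12 ≡ 9. → (19, 9)
7Q: (19, 9) + (32, 15). λ = (15 - 9)/(32 - 19) ≡ 6/13 mod 41. 13⁻¹ ≡ 19 (mod 41) since 13·19 = 247 ≡ 1, so λ ≡ 32.
  x = λ² - 19 - 32 = 1024 - 51 ≡ 30; y = λ·(19 - 30) - 9 ≡ 8. → (30, 8)
8Q: (30, 8) + (32, 15). λ = (15 - 8)/(32 - 30) ≡ 7/2 mod 41. 2⁻¹ ≡ 21 (mod 41) since 2·21 = 42 ≡ 1, so λ ≡ 24.
  x = λ² - 30 - 32 = 576 - 62 ≡ 22; y = λ·(30 - 22) - 8 ≡ 20. → (22, 20)
9Q: (22, 20) + (32, 15). λ = (15 - 20)/(32 - 22) ≡ 36/10 mod 41. 10⁻¹ ≡ 37 (mod 41), so λ ≡ 20.
  x = λ² - 22 - 32 = 400 - 54 ≡ 18; y = λ·(22 - 18) - 20 ≡ 19. → (18, 19)
10Q: (18, 19) + (32, 15). λ = (15 - 19)/(32 - 18) ≡ 37/14 mod 41. 14⁻¹ ≡ 3 (mod 41), so λ ≡ 29.
  x = λ² - 18 - 32 = 841 - 50 ≡ 12; y = λ·(18 - 12) - 19 ≡ 32. → (12, 32)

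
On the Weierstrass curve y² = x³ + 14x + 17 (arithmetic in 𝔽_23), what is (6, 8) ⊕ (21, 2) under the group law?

(6, 8) + (21, 2). λ = (2 - 8)/(21 - 6) ≡ 17/15 mod 23. 15⁻¹ ≡ 20 (mod 23) since 15·20 = 300 ≡ 1, so λ ≡ 18.
  x = λ² - 6 - 21 = 324 - 27 ≡ 21; y = λ·(6 - 21) - 8 ≡ 21. → (21, 21)

(21, 21)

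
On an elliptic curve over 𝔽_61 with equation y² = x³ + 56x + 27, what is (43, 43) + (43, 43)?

(17, 55)

tangent at (43, 43): λ = (3·43² + 56)/(2·43) ≡ 52/25. 25⁻¹ ≡ 22 (mod 61), so λ ≡ 52·22 ≡ 46.
  x = λ² - 43 - 43 = 2116 - 86 ≡ 17; y = λ·(43 - 17) - 43 ≡ 55. → (17, 55)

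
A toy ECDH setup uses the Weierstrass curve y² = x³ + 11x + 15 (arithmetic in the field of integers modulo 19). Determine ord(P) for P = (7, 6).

7

2P: tangent at (7, 6): λ = (3·7² + 11)/(2·6) ≡ 6/12. 12⁻¹ ≡ 8 (mod 19) since 12·8 = 96 ≡ 1, so λ ≡ 6·8 ≡ 10.
  x = λ² - 7 - 7 = 100 - 14 ≡ 10; y = λ·(7 - 10) - 6 ≡ 2. → (10, 2)
3P: (10, 2) + (7, 6). λ = (6 - 2)/(7 - 10) ≡ 4/16 mod 19. 16⁻¹ ≡ 6 (mod 19) since 16·6 = 96 ≡ 1, so λ ≡ 5.
  x = λ² - 10 - 7 = 25 - 17 ≡ 8; y = λ·(10 - 8) - 2 ≡ 8. → (8, 8)
4P: (8, 8) + (7, 6). λ = (6 - 8)/(7 - 8) ≡ 17/18 mod 19. 18⁻¹ ≡ 18 (mod 19) since 18·18 = 324 ≡ 1, so λ ≡ 2.
  x = λ² - 8 - 7 = 4 - 15 ≡ 8; y = λ·(8 - 8) - 8 ≡ 11. → (8, 11)
5P: (8, 11) + (7, 6). λ = (6 - 11)/(7 - 8) ≡ 14/18 mod 19. 18⁻¹ ≡ 18 (mod 19) since 18·18 = 324 ≡ 1, so λ ≡ 5.
  x = λ² - 8 - 7 = 25 - 15 ≡ 10; y = λ·(8 - 10) - 11 ≡ 17. → (10, 17)
6P: (10, 17) + (7, 6). λ = (6 - 17)/(7 - 10) ≡ 8/16 mod 19. 16⁻¹ ≡ 6 (mod 19), so λ ≡ 10.
  x = λ² - 10 - 7 = 100 - 17 ≡ 7; y = λ·(10 - 7) - 17 ≡ 13. → (7, 13)
7P: (7, 13) + (7, 6): same x and y₁ ≡ -y₂, so the sum is ∞.
7P = ∞, so the order is 7.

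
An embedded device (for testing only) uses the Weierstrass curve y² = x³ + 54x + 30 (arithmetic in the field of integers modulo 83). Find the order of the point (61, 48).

2P: tangent at (61, 48): λ = (3·61² + 54)/(2·48) ≡ 12/13. 13⁻¹ ≡ 32 (mod 83), so λ ≡ 12·32 ≡ 52.
  x = λ² - 61 - 61 = 2704 - 122 ≡ 9; y = λ·(61 - 9) - 48 ≡ 0. → (9, 0)
3P: (9, 0) + (61, 48). λ = (48 - 0)/(61 - 9) ≡ 48/52 mod 83. 52⁻¹ ≡ 8 (mod 83), so λ ≡ 52.
  x = λ² - 9 - 61 = 2704 - 70 ≡ 61; y = λ·(9 - 61) - 0 ≡ 35. → (61, 35)
4P: (61, 35) + (61, 48): same x and y₁ ≡ -y₂, so the sum is ∞.
4P = ∞, so the order is 4.

4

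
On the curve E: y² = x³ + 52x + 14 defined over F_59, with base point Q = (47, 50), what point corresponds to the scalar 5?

(5, 35)

Repeated addition: build up to 5Q.
2Q: tangent at (47, 50): λ = (3·47² + 52)/(2·50) ≡ 12/41. 41⁻¹ ≡ 36 (mod 59) since 41·36 = 1476 ≡ 1, so λ ≡ 12·36 ≡ 19.
  x = λ² - 47 - 47 = 361 - 94 ≡ 31; y = λ·(47 - 31) - 50 ≡ 18. → (31, 18)
3Q: (31, 18) + (47, 50). λ = (50 - 18)/(47 - 31) ≡ 32/16 mod 59. 16⁻¹ ≡ 48 (mod 59) since 16·48 = 768 ≡ 1, so λ ≡ 2.
  x = λ² - 31 - 47 = 4 - 78 ≡ 44; y = λ·(31 - 44) - 18 ≡ 15. → (44, 15)
4Q: (44, 15) + (47, 50). λ = (50 - 15)/(47 - 44) ≡ 35/3 mod 59. 3⁻¹ ≡ 20 (mod 59), so λ ≡ 51.
  x = λ² - 44 - 47 = 2601 - 91 ≡ 32; y = λ·(44 - 32) - 15 ≡ 7. → (32, 7)
5Q: (32, 7) + (47, 50). λ = (50 - 7)/(47 - 32) ≡ 43/15 mod 59. 15⁻¹ ≡ 4 (mod 59), so λ ≡ 54.
  x = λ² - 32 - 47 = 2916 - 79 ≡ 5; y = λ·(32 - 5) - 7 ≡ 35. → (5, 35)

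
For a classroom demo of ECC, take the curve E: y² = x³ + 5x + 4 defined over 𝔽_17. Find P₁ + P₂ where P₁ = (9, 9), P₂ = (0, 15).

(16, 7)

(9, 9) + (0, 15). λ = (15 - 9)/(0 - 9) ≡ 6/8 mod 17. 8⁻¹ ≡ 15 (mod 17), so λ ≡ 5.
  x = λ² - 9 - 0 = 25 - 9 ≡ 16; y = λ·(9 - 16) - 9 ≡ 7. → (16, 7)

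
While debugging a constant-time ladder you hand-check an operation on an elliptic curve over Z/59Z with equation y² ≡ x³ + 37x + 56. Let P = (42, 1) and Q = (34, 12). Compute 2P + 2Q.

(40, 39)

First 2P:
Repeated addition: build up to 2P.
2P: tangent at (42, 1): λ = (3·42² + 37)/(2·1) ≡ 19/2. 2⁻¹ ≡ 30 (mod 59) since 2·30 = 60 ≡ 1, so λ ≡ 19·30 ≡ 39.
  x = λ² - 42 - 42 = 1521 - 84 ≡ 21; y = λ·(42 - 21) - 1 ≡ 51. → (21, 51)
2P = (21, 51).
Next 2Q:
Repeated addition: build up to 2Q.
2Q: tangent at (34, 12): λ = (3·34² + 37)/(2·12) ≡ 24/24. 24⁻¹ ≡ 32 (mod 59) since 24·32 = 768 ≡ 1, so λ ≡ 24·32 ≡ 1.
  x = λ² - 34 - 34 = 1 - 68 ≡ 51; y = λ·(34 - 51) - 12 ≡ 30. → (51, 30)
2Q = (51, 30).
Finally 2P + 2Q:
(21, 51) + (51, 30). λ = (30 - 51)/(51 - 21) ≡ 38/30 mod 59. 30⁻¹ ≡ 2 (mod 59), so λ ≡ 17.
  x = λ² - 21 - 51 = 289 - 72 ≡ 40; y = λ·(21 - 40) - 51 ≡ 39. → (40, 39)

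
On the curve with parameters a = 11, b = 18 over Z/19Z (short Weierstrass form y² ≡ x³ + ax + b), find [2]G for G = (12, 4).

(11, 11)

tangent at (12, 4): λ = (3·12² + 11)/(2·4) ≡ 6/8. 8⁻¹ ≡ 12 (mod 19) since 8·12 = 96 ≡ 1, so λ ≡ 6·12 ≡ 15.
  x = λ² - 12 - 12 = 225 - 24 ≡ 11; y = λ·(12 - 11) - 4 ≡ 11. → (11, 11)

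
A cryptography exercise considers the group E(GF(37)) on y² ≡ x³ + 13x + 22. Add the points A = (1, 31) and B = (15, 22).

(1, 31) + (15, 22). λ = (22 - 31)/(15 - 1) ≡ 28/14 mod 37. 14⁻¹ ≡ 8 (mod 37) since 14·8 = 112 ≡ 1, so λ ≡ 2.
  x = λ² - 1 - 15 = 4 - 16 ≡ 25; y = λ·(1 - 25) - 31 ≡ 32. → (25, 32)

(25, 32)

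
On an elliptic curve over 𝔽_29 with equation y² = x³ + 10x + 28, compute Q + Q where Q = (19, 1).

(4, 4)

tangent at (19, 1): λ = (3·19² + 10)/(2·1) ≡ 20/2. 2⁻¹ ≡ 15 (mod 29), so λ ≡ 20·15 ≡ 10.
  x = λ² - 19 - 19 = 100 - 38 ≡ 4; y = λ·(19 - 4) - 1 ≡ 4. → (4, 4)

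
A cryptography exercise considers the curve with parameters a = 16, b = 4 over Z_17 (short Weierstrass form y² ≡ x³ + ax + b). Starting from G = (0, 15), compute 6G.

Double-and-add on 6 = (110)₂. Start with G = (0, 15) for the leading 1-bit.
double: tangent at (0, 15): λ = (3·0² + 16)/(2·15) ≡ 16/13. 13⁻¹ ≡ 4 (mod 17) since 13·4 = 52 ≡ 1, so λ ≡ 16·4 ≡ 13.
  x = λ² - 0 - 0 = 169 - 0 ≡ 16; y = λ·(0 - 16) - 15 ≡ 15. → (16, 15)
add G: (16, 15) + (0, 15). λ = (15 - 15)/(0 - 16) ≡ 0/1 mod 17. 1⁻¹ ≡ 1 (mod 17), so λ ≡ 0.
  x = λ² - 16 - 0 = 0 - 16 ≡ 1; y = λ·(16 - 1) - 15 ≡ 2. → (1, 2)
double: tangent at (1, 2): λ = (3·1² + 16)/(2·2) ≡ 2/4. 4⁻¹ ≡ 13 (mod 17), so λ ≡ 2·13 ≡ 9.
  x = λ² - 1 - 1 = 81 - 2 ≡ 11; y = λ·(1 - 11) - 2 ≡ 10. → (11, 10)

(11, 10)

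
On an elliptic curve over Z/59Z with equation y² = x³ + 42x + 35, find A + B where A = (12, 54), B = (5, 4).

(12, 54) + (5, 4). λ = (4 - 54)/(5 - 12) ≡ 9/52 mod 59. 52⁻¹ ≡ 42 (mod 59) since 52·42 = 2184 ≡ 1, so λ ≡ 24.
  x = λ² - 12 - 5 = 576 - 17 ≡ 28; y = λ·(12 - 28) - 54 ≡ 34. → (28, 34)

(28, 34)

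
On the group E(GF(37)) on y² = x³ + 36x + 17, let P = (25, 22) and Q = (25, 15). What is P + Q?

The two points share x = 25 and their y-coordinates satisfy 22 + 15 ≡ 0 (mod 37), so they are inverses. Their sum is 𝒪.

O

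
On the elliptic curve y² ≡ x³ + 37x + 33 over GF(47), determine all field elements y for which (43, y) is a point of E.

3, 44

x³ + 37x + 33 = 81131 ≡ 9 (mod 47).
Square roots of 9 mod 47: 3 and 44 (since 3² = 9 ≡ 9).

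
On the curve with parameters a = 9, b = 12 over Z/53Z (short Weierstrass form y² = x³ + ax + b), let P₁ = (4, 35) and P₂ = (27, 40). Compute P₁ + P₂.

(50, 8)

(4, 35) + (27, 40). λ = (40 - 35)/(27 - 4) ≡ 5/23 mod 53. 23⁻¹ ≡ 30 (mod 53), so λ ≡ 44.
  x = λ² - 4 - 27 = 1936 - 31 ≡ 50; y = λ·(4 - 50) - 35 ≡ 8. → (50, 8)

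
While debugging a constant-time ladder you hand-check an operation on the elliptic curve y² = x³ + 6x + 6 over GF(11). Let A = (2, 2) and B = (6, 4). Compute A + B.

(6, 7)

(2, 2) + (6, 4). λ = (4 - 2)/(6 - 2) ≡ 2/4 mod 11. 4⁻¹ ≡ 3 (mod 11), so λ ≡ 6.
  x = λ² - 2 - 6 = 36 - 8 ≡ 6; y = λ·(2 - 6) - 2 ≡ 7. → (6, 7)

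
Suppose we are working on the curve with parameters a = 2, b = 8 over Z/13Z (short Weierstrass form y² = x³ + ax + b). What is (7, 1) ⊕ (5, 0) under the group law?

(7, 1) + (5, 0). λ = (0 - 1)/(5 - 7) ≡ 12/11 mod 13. 11⁻¹ ≡ 6 (mod 13) since 11·6 = 66 ≡ 1, so λ ≡ 7.
  x = λ² - 7 - 5 = 49 - 12 ≡ 11; y = λ·(7 - 11) - 1 ≡ 10. → (11, 10)

(11, 10)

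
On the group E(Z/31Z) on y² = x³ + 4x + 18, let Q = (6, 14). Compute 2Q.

(4, 25)

tangent at (6, 14): λ = (3·6² + 4)/(2·14) ≡ 19/28. 28⁻¹ ≡ 10 (mod 31), so λ ≡ 19·10 ≡ 4.
  x = λ² - 6 - 6 = 16 - 12 ≡ 4; y = λ·(6 - 4) - 14 ≡ 25. → (4, 25)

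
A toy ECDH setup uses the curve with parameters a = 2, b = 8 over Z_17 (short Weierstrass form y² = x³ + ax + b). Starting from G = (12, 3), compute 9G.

(6, 7)

Repeated addition: build up to 9G.
2G: tangent at (12, 3): λ = (3·12² + 2)/(2·3) ≡ 9/6. 6⁻¹ ≡ 3 (mod 17), so λ ≡ 9·3 ≡ 10.
  x = λ² - 12 - 12 = 100 - 24 ≡ 8; y = λ·(12 - 8) - 3 ≡ 3. → (8, 3)
3G: (8, 3) + (12, 3). λ = (3 - 3)/(12 - 8) ≡ 0/4 mod 17. 4⁻¹ ≡ 13 (mod 17), so λ ≡ 0.
  x = λ² - 8 - 12 = 0 - 20 ≡ 14; y = λ·(8 - 14) - 3 ≡ 14. → (14, 14)
4G: (14, 14) + (12, 3). λ = (3 - 14)/(12 - 14) ≡ 6/15 mod 17. 15⁻¹ ≡ 8 (mod 17) since 15·8 = 120 ≡ 1, so λ ≡ 14.
  x = λ² - 14 - 12 = 196 - 26 ≡ 0; y = λ·(14 - 0) - 14 ≡ 12. → (0, 12)
5G: (0, 12) + (12, 3). λ = (3 - 12)/(12 - 0) ≡ 8/12 mod 17. 12⁻¹ ≡ 10 (mod 17), so λ ≡ 12.
  x = λ² - 0 - 12 = 144 - 12 ≡ 13; y = λ·(0 - 13) - 12 ≡ 2. → (13, 2)
6G: (13, 2) + (12, 3). λ = (3 - 2)/(12 - 13) ≡ 1/16 mod 17. 16⁻¹ ≡ 16 (mod 17), so λ ≡ 16.
  x = λ² - 13 - 12 = 256 - 25 ≡ 10; y = λ·(13 - 10) - 2 ≡ 12. → (10, 12)
7G: (10, 12) + (12, 3). λ = (3 - 12)/(12 - 10) ≡ 8/2 mod 17. 2⁻¹ ≡ 9 (mod 17), so λ ≡ 4.
  x = λ² - 10 - 12 = 16 - 22 ≡ 11; y = λ·(10 - 11) - 12 ≡ 1. → (11, 1)
8G: (11, 1) + (12, 3). λ = (3 - 1)/(12 - 11) ≡ 2/1 mod 17. 1⁻¹ ≡ 1 (mod 17) since 1·1 = 1 ≡ 1, so λ ≡ 2.
  x = λ² - 11 - 12 = 4 - 23 ≡ 15; y = λ·(11 - 15) - 1 ≡ 8. → (15, 8)
9G: (15, 8) + (12, 3). λ = (3 - 8)/(12 - 15) ≡ 12/14 mod 17. 14⁻¹ ≡ 11 (mod 17), so λ ≡ 13.
  x = λ² - 15 - 12 = 169 - 27 ≡ 6; y = λ·(15 - 6) - 8 ≡ 7. → (6, 7)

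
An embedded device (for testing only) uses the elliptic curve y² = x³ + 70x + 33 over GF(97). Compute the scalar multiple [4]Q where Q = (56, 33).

(15, 53)

Repeated addition: build up to 4Q.
2Q: tangent at (56, 33): λ = (3·56² + 70)/(2·33) ≡ 69/66. 66⁻¹ ≡ 25 (mod 97) since 66·25 = 1650 ≡ 1, so λ ≡ 69·25 ≡ 76.
  x = λ² - 56 - 56 = 5776 - 112 ≡ 38; y = λ·(56 - 38) - 33 ≡ 74. → (38, 74)
3Q: (38, 74) + (56, 33). λ = (33 - 74)/(56 - 38) ≡ 56/18 mod 97. 18⁻¹ ≡ 27 (mod 97) since 18·27 = 486 ≡ 1, so λ ≡ 57.
  x = λ² - 38 - 56 = 3249 - 94 ≡ 51; y = λ·(38 - 51) - 74 ≡ 58. → (51, 58)
4Q: (51, 58) + (56, 33). λ = (33 - 58)/(56 - 51) ≡ 72/5 mod 97. 5⁻¹ ≡ 39 (mod 97), so λ ≡ 92.
  x = λ² - 51 - 56 = 8464 - 107 ≡ 15; y = λ·(51 - 15) - 58 ≡ 53. → (15, 53)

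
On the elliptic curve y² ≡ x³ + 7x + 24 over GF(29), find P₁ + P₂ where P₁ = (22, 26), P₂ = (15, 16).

(22, 26) + (15, 16). λ = (16 - 26)/(15 - 22) ≡ 19/22 mod 29. 22⁻¹ ≡ 4 (mod 29), so λ ≡ 18.
  x = λ² - 22 - 15 = 324 - 37 ≡ 26; y = λ·(22 - 26) - 26 ≡ 18. → (26, 18)

(26, 18)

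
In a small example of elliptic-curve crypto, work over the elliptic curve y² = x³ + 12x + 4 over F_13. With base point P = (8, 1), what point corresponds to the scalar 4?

Repeated addition: build up to 4P.
2P: tangent at (8, 1): λ = (3·8² + 12)/(2·1) ≡ 9/2. 2⁻¹ ≡ 7 (mod 13) since 2·7 = 14 ≡ 1, so λ ≡ 9·7 ≡ 11.
  x = λ² - 8 - 8 = 121 - 16 ≡ 1; y = λ·(8 - 1) - 1 ≡ 11. → (1, 11)
3P: (1, 11) + (8, 1). λ = (1 - 11)/(8 - 1) ≡ 3/7 mod 13. 7⁻¹ ≡ 2 (mod 13), so λ ≡ 6.
  x = λ² - 1 - 8 = 36 - 9 ≡ 1; y = λ·(1 - 1) - 11 ≡ 2. → (1, 2)
4P: (1, 2) + (8, 1). λ = (1 - 2)/(8 - 1) ≡ 12/7 mod 13. 7⁻¹ ≡ 2 (mod 13), so λ ≡ 11.
  x = λ² - 1 - 8 = 121 - 9 ≡ 8; y = λ·(1 - 8) - 2 ≡ 12. → (8, 12)

(8, 12)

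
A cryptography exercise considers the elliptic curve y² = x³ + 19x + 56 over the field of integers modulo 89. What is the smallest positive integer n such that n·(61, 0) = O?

2

2P: (61, 0) + (61, 0): same x and y₁ ≡ -y₂, so the sum is O.
2P = O, so the order is 2.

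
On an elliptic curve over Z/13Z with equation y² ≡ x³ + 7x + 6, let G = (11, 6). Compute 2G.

(1, 12)

tangent at (11, 6): λ = (3·11² + 7)/(2·6) ≡ 6/12. 12⁻¹ ≡ 12 (mod 13) since 12·12 = 144 ≡ 1, so λ ≡ 6·12 ≡ 7.
  x = λ² - 11 - 11 = 49 - 22 ≡ 1; y = λ·(11 - 1) - 6 ≡ 12. → (1, 12)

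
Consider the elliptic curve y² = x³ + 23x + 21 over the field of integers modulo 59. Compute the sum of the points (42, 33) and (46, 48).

(33, 45)

(42, 33) + (46, 48). λ = (48 - 33)/(46 - 42) ≡ 15/4 mod 59. 4⁻¹ ≡ 15 (mod 59), so λ ≡ 48.
  x = λ² - 42 - 46 = 2304 - 88 ≡ 33; y = λ·(42 - 33) - 33 ≡ 45. → (33, 45)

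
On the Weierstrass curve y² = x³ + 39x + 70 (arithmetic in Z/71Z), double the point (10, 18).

(10, 53)

tangent at (10, 18): λ = (3·10² + 39)/(2·18) ≡ 55/36. 36⁻¹ ≡ 2 (mod 71), so λ ≡ 55·2 ≡ 39.
  x = λ² - 10 - 10 = 1521 - 20 ≡ 10; y = λ·(10 - 10) - 18 ≡ 53. → (10, 53)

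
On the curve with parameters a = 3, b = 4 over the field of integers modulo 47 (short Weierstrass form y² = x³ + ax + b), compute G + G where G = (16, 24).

(0, 45)

tangent at (16, 24): λ = (3·16² + 3)/(2·24) ≡ 19/1. 1⁻¹ ≡ 1 (mod 47) since 1·1 = 1 ≡ 1, so λ ≡ 19·1 ≡ 19.
  x = λ² - 16 - 16 = 361 - 32 ≡ 0; y = λ·(16 - 0) - 24 ≡ 45. → (0, 45)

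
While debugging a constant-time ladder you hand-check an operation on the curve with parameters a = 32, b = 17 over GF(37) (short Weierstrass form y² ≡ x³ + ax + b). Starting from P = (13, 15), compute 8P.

Double-and-add on 8 = (1000)₂. Start with P = (13, 15) for the leading 1-bit.
double: tangent at (13, 15): λ = (3·13² + 32)/(2·15) ≡ 21/30. 30⁻¹ ≡ 21 (mod 37), so λ ≡ 21·21 ≡ 34.
  x = λ² - 13 - 13 = 1156 - 26 ≡ 20; y = λ·(13 - 20) - 15 ≡ 6. → (20, 6)
double: tangent at (20, 6): λ = (3·20² + 32)/(2·6) ≡ 11/12. 12⁻¹ ≡ 34 (mod 37), so λ ≡ 11·34 ≡ 4.
  x = λ² - 20 - 20 = 16 - 40 ≡ 13; y = λ·(20 - 13) - 6 ≡ 22. → (13, 22)
double: tangent at (13, 22): λ = (3·13² + 32)/(2·22) ≡ 21/7. 7⁻¹ ≡ 16 (mod 37), so λ ≡ 21·16 ≡ 3.
  x = λ² - 13 - 13 = 9 - 26 ≡ 20; y = λ·(13 - 20) - 22 ≡ 31. → (20, 31)

(20, 31)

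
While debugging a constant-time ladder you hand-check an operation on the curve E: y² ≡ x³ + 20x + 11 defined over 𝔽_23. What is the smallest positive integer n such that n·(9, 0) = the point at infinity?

2P: (9, 0) + (9, 0): same x and y₁ ≡ -y₂, so the sum is the point at infinity.
2P = the point at infinity, so the order is 2.

2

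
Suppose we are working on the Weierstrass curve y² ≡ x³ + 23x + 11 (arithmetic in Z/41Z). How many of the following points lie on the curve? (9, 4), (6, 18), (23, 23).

1

(9, 4): 4² ≡ 16, rhs ≡ 4 → off.
(6, 18): 18² ≡ 37, rhs ≡ 37 → on.
(23, 23): 23² ≡ 37, rhs ≡ 38 → off.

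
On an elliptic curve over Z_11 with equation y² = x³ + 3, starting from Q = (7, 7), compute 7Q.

(7, 7)

Double-and-add on 7 = (111)₂. Start with Q = (7, 7) for the leading 1-bit.
double: tangent at (7, 7): λ = (3·7² + 0)/(2·7) ≡ 4/3. 3⁻¹ ≡ 4 (mod 11) since 3·4 = 12 ≡ 1, so λ ≡ 4·4 ≡ 5.
  x = λ² - 7 - 7 = 25 - 14 ≡ 0; y = λ·(7 - 0) - 7 ≡ 6. → (0, 6)
add Q: (0, 6) + (7, 7). λ = (7 - 6)/(7 - 0) ≡ 1/7 mod 11. 7⁻¹ ≡ 8 (mod 11), so λ ≡ 8.
  x = λ² - 0 - 7 = 64 - 7 ≡ 2; y = λ·(0 - 2) - 6 ≡ 0. → (2, 0)
double: (2, 0) + (2, 0): same x and y₁ ≡ -y₂, so the sum is O.
add Q: O + (7, 7) = (7, 7) (identity).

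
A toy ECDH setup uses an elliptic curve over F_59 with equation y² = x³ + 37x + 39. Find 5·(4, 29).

Write G = (4, 29).
Double-and-add on 5 = (101)₂. Start with G = (4, 29) for the leading 1-bit.
double: tangent at (4, 29): λ = (3·4² + 37)/(2·29) ≡ 26/58. 58⁻¹ ≡ 58 (mod 59), so λ ≡ 26·58 ≡ 33.
  x = λ² - 4 - 4 = 1089 - 8 ≡ 19; y = λ·(4 - 19) - 29 ≡ 7. → (19, 7)
double: tangent at (19, 7): λ = (3·19² + 37)/(2·7) ≡ 58/14. 14⁻¹ ≡ 38 (mod 59) since 14·38 = 532 ≡ 1, so λ ≡ 58·38 ≡ 21.
  x = λ² - 19 - 19 = 441 - 38 ≡ 49; y = λ·(19 - 49) - 7 ≡ 12. → (49, 12)
add G: (49, 12) + (4, 29). λ = (29 - 12)/(4 - 49) ≡ 17/14 mod 59. 14⁻¹ ≡ 38 (mod 59) since 14·38 = 532 ≡ 1, so λ ≡ 56.
  x = λ² - 49 - 4 = 3136 - 53 ≡ 15; y = λ·(49 - 15) - 12 ≡ 4. → (15, 4)

(15, 4)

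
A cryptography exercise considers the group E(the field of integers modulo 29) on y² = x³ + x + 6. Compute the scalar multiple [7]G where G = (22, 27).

Double-and-add on 7 = (111)₂. Start with G = (22, 27) for the leading 1-bit.
double: tangent at (22, 27): λ = (3·22² + 1)/(2·27) ≡ 3/25. 25⁻¹ ≡ 7 (mod 29) since 25·7 = 175 ≡ 1, so λ ≡ 3·7 ≡ 21.
  x = λ² - 22 - 22 = 441 - 44 ≡ 20; y = λ·(22 - 20) - 27 ≡ 15. → (20, 15)
add G: (20, 15) + (22, 27). λ = (27 - 15)/(22 - 20) ≡ 12/2 mod 29. 2⁻¹ ≡ 15 (mod 29) since 2·15 = 30 ≡ 1, so λ ≡ 6.
  x = λ² - 20 - 22 = 36 - 42 ≡ 23; y = λ·(20 - 23) - 15 ≡ 25. → (23, 25)
double: tangent at (23, 25): λ = (3·23² + 1)/(2·25) ≡ 22/21. 21⁻¹ ≡ 18 (mod 29) since 21·18 = 378 ≡ 1, so λ ≡ 22·18 ≡ 19.
  x = λ² - 23 - 23 = 361 - 46 ≡ 25; y = λ·(23 - 25) - 25 ≡ 24. → (25, 24)
add G: (25, 24) + (22, 27). λ = (27 - 24)/(22 - 25) ≡ 3/26 mod 29. 26⁻¹ ≡ 19 (mod 29), so λ ≡ 28.
  x = λ² - 25 - 22 = 784 - 47 ≡ 12; y = λ·(25 - 12) - 24 ≡ 21. → (12, 21)

(12, 21)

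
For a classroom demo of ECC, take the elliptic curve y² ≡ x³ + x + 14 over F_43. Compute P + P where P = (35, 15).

tangent at (35, 15): λ = (3·35² + 1)/(2·15) ≡ 21/30. 30⁻¹ ≡ 33 (mod 43), so λ ≡ 21·33 ≡ 5.
  x = λ² - 35 - 35 = 25 - 70 ≡ 41; y = λ·(35 - 41) - 15 ≡ 41. → (41, 41)

(41, 41)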